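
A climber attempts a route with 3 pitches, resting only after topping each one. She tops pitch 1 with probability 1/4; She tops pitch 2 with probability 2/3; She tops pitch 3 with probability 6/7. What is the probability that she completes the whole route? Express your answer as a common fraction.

Multiplying along the chain,
P = 1/4 × 2/3 × 6/7 = 12/84 = 1/7.

1/7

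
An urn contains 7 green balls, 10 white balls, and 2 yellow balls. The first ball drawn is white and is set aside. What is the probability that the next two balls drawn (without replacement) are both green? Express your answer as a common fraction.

After the first draw, 7 of the remaining 18 balls are green.
P = 7/18 × 6/17 = 42/306 = 7/51.

7/51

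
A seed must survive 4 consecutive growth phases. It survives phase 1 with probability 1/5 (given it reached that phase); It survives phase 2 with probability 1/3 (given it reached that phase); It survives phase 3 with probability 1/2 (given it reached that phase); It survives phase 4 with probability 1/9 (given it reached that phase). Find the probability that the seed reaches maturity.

Each stage is reached only if all earlier stages succeed, so
P = 1/5 × 1/3 × 1/2 × 1/9 = 1/270.

1/270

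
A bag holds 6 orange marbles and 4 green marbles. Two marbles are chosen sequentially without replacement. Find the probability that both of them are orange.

P(all orange) = 6/10 × 5/9 = 30/90 = 1/3.

1/3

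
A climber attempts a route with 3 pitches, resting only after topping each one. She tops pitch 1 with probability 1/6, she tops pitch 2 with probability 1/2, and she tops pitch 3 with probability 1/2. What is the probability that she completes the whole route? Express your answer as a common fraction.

1/24

The events are sequential, so multiply the conditional probabilities:
P = 1/6 × 1/2 × 1/2 = 1/24.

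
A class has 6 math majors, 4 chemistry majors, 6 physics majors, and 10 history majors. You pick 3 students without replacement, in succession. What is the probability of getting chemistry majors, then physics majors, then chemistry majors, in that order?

3/650

Chain rule:
P = 4/26 × 6/25 × 3/24 = 72/15600 = 3/650.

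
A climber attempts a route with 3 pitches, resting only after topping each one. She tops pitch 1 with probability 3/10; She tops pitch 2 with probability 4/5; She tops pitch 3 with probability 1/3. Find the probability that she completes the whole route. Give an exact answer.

2/25

The events are sequential, so multiply the conditional probabilities:
P = 3/10 × 4/5 × 1/3 = 12/150 = 2/25.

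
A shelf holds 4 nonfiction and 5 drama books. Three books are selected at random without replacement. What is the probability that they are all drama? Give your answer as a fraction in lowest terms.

P = 5/9 × 4/8 × 3/7 = 60/504 = 5/42.

5/42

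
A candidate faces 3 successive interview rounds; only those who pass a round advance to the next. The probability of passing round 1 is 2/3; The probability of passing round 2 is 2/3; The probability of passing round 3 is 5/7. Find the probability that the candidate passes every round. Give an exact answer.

The events are sequential, so multiply the conditional probabilities:
P = 2/3 × 2/3 × 5/7 = 20/63.

20/63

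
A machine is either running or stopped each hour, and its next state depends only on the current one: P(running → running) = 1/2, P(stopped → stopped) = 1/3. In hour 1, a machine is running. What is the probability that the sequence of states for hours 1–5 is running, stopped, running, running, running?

1/12

Hour 1 is given. For each transition, use the conditional probability from the current state:
P(stopped | running) = 1/2; P(running | stopped) = 2/3; P(running | running) = 1/2; P(running | running) = 1/2.
P = 1/2 × 2/3 × 1/2 × 1/2 = 2/24 = 1/12.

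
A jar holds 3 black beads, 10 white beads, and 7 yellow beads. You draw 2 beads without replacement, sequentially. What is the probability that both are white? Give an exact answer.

P(all white) = 10/20 × 9/19 = 90/380 = 9/38.

9/38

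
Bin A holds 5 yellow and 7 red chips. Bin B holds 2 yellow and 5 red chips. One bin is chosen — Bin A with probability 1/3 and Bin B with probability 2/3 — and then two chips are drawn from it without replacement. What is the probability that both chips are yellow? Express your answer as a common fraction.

19/231

From Bin A: P(both yellow) = (5/12)(4/11) = 5/33.
From Bin B: P(both yellow) = (2/7)(1/6) = 1/21.
Total probability = (1/3)(5/33) + (2/3)(1/21) = 19/231.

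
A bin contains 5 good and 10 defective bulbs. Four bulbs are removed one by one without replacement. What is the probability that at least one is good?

P(no good) = 10/15 × 9/14 × 8/13 × 7/12 = 5040/32760 = 2/13.
P(at least one) = 1 − 2/13 = 11/13.

11/13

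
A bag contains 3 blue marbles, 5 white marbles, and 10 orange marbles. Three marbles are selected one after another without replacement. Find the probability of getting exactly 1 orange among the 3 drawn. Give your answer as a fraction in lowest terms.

35/102

One ordering (orange drawn first) has probability 10/18 × 8/17 × 7/16 = 560/4896 = 35/306.
There are C(3,1) = 3 such orderings, each equally likely, so P = 3 × 35/306 = 35/102.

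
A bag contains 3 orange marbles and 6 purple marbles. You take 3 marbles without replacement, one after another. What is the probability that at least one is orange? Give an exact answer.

16/21

P(no orange) = 6/9 × 5/8 × 4/7 = 120/504 = 5/21.
P(at least one) = 1 − 5/21 = 16/21.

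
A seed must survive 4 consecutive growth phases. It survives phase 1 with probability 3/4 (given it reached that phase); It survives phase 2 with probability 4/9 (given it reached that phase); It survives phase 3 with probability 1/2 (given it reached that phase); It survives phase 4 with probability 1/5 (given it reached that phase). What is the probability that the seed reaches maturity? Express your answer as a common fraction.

Multiplying along the chain,
P = 3/4 × 4/9 × 1/2 × 1/5 = 12/360 = 1/30.

1/30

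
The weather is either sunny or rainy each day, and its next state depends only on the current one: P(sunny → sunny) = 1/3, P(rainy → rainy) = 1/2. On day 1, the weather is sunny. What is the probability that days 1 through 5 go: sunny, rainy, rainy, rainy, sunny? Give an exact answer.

1/12

Day 1 is given. For each transition, use the conditional probability from the current state:
P(rainy | sunny) = 2/3; P(rainy | rainy) = 1/2; P(rainy | rainy) = 1/2; P(sunny | rainy) = 1/2.
P = 2/3 × 1/2 × 1/2 × 1/2 = 2/24 = 1/12.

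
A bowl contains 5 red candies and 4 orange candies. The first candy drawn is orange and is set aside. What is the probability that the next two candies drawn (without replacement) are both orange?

3/28

With the first candy removed, 3 orange remain out of 8.
P = 3/8 × 2/7 = 6/56 = 3/28.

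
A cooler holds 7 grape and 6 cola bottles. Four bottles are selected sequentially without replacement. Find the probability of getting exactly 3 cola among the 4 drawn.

28/143

One ordering (cola drawn first) has probability 6/13 × 5/12 × 4/11 × 7/10 = 840/17160 = 7/143.
There are C(4,3) = 4 such orderings, each equally likely, so P = 4 × 7/143 = 28/143.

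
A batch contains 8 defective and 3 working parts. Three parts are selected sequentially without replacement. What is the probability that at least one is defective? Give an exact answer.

164/165

P(no defective) = 3/11 × 2/10 × 1/9 = 6/990 = 1/165.
P(at least one) = 1 − 1/165 = 164/165.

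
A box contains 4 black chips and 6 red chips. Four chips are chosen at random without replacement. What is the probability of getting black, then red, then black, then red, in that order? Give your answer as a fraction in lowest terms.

1/14

Chain rule:
P = 4/10 × 6/9 × 3/8 × 5/7 = 360/5040 = 1/14.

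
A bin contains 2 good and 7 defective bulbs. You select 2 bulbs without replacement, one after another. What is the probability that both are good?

1/36

P(every draw is good) = 2/9 × 1/8 = 2/72 = 1/36.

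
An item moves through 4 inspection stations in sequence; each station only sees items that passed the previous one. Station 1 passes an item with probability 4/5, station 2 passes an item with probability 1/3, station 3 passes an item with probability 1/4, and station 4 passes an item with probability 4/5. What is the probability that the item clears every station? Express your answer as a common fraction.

4/75

Each stage is reached only if all earlier stages succeed, so
P = 4/5 × 1/3 × 1/4 × 4/5 = 16/300 = 4/75.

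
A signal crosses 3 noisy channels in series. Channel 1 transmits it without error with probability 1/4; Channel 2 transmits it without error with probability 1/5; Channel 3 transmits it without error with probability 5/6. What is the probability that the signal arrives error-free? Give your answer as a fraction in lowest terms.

1/24

The events are sequential, so multiply the conditional probabilities:
P = 1/4 × 1/5 × 5/6 = 5/120 = 1/24.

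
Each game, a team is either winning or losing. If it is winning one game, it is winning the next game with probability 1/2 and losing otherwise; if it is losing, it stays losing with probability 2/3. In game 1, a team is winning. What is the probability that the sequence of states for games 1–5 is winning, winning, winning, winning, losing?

Game 1 is given. For each transition, use the conditional probability from the current state:
P(winning | winning) = 1/2; P(winning | winning) = 1/2; P(winning | winning) = 1/2; P(losing | winning) = 1/2.
P = 1/2 × 1/2 × 1/2 × 1/2 = 1/16.

1/16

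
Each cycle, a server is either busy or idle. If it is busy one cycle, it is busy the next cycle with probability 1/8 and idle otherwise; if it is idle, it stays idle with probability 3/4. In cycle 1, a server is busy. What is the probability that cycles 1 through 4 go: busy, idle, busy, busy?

Cycle 1 is given. For each transition, use the conditional probability from the current state:
P(idle | busy) = 7/8; P(busy | idle) = 1/4; P(busy | busy) = 1/8.
P = 7/8 × 1/4 × 1/8 = 7/256.

7/256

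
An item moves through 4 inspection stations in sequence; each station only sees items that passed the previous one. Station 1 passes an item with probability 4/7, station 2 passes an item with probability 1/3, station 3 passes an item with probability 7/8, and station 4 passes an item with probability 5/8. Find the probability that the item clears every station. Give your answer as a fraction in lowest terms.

Multiplying along the chain,
P = 4/7 × 1/3 × 7/8 × 5/8 = 140/1344 = 5/48.

5/48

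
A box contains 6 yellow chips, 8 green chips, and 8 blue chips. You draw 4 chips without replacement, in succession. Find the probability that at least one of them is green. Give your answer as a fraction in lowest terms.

82/95

P(no green) = 14/22 × 13/21 × 12/20 × 11/19 = 24024/175560 = 13/95.
P(at least one) = 1 − 13/95 = 82/95.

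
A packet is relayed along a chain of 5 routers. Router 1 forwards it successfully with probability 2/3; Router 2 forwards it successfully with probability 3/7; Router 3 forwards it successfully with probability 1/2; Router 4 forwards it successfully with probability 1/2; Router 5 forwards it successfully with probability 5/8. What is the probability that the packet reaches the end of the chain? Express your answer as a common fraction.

The events are sequential, so multiply the conditional probabilities:
P = 2/3 × 3/7 × 1/2 × 1/2 × 5/8 = 30/672 = 5/112.

5/112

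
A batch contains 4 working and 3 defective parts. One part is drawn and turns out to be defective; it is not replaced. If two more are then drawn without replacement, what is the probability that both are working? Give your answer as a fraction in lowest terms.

After the first draw, 4 of the remaining 6 parts are working.
P = 4/6 × 3/5 = 12/30 = 2/5.

2/5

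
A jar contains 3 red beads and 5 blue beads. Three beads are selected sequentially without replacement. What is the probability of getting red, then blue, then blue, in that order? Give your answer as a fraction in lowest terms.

5/28

Chain rule:
P = 3/8 × 5/7 × 4/6 = 60/336 = 5/28.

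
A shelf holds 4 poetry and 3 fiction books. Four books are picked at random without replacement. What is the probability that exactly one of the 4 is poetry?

4/35

One ordering (poetry drawn first) has probability 4/7 × 3/6 × 2/5 × 1/4 = 24/840 = 1/35.
There are C(4,1) = 4 such orderings, each equally likely, so P = 4 × 1/35 = 4/35.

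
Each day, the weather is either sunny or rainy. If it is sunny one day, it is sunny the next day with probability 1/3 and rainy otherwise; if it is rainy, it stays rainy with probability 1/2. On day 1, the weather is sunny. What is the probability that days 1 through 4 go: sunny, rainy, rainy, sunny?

Day 1 is given. For each transition, use the conditional probability from the current state:
P(rainy | sunny) = 2/3; P(rainy | rainy) = 1/2; P(sunny | rainy) = 1/2.
P = 2/3 × 1/2 × 1/2 = 2/12 = 1/6.

1/6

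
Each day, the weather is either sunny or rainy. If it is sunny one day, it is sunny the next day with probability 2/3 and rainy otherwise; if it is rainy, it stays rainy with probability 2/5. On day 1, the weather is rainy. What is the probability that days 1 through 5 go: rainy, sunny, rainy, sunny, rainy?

Day 1 is given. For each transition, use the conditional probability from the current state:
P(sunny | rainy) = 3/5; P(rainy | sunny) = 1/3; P(sunny | rainy) = 3/5; P(rainy | sunny) = 1/3.
P = 3/5 × 1/3 × 3/5 × 1/3 = 9/225 = 1/25.

1/25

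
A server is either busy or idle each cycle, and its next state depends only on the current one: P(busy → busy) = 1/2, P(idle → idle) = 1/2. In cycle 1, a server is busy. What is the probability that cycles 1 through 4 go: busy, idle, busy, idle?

1/8

Cycle 1 is given. For each transition, use the conditional probability from the current state:
P(idle | busy) = 1/2; P(busy | idle) = 1/2; P(idle | busy) = 1/2.
P = 1/2 × 1/2 × 1/2 = 1/8.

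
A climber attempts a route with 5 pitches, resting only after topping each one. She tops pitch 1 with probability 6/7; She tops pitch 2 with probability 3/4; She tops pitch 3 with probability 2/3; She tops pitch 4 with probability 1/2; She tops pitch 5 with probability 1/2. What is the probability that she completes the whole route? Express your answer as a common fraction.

3/28

The events are sequential, so multiply the conditional probabilities:
P = 6/7 × 3/4 × 2/3 × 1/2 × 1/2 = 36/336 = 3/28.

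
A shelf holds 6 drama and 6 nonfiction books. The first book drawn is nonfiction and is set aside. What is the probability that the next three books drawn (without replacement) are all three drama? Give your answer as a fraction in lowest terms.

With the first book removed, 6 drama remain out of 11.
P = 6/11 × 5/10 × 4/9 = 120/990 = 4/33.

4/33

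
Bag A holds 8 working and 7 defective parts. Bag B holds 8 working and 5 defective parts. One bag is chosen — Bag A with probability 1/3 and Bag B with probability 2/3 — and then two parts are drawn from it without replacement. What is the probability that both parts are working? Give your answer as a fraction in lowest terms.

From Bag A: P(both working) = (8/15)(7/14) = 4/15.
From Bag B: P(both working) = (8/13)(7/12) = 14/39.
Total probability = (1/3)(4/15) + (2/3)(14/39) = 64/195.

64/195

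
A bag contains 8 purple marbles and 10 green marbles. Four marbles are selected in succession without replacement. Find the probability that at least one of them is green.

P(no green) = 8/18 × 7/17 × 6/16 × 5/15 = 1680/73440 = 7/306.
P(at least one) = 1 − 7/306 = 299/306.

299/306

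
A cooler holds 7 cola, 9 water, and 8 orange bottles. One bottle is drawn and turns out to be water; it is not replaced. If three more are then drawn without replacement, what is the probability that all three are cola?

After the first draw, 7 of the remaining 23 bottles are cola.
P = 7/23 × 6/22 × 5/21 = 210/10626 = 5/253.

5/253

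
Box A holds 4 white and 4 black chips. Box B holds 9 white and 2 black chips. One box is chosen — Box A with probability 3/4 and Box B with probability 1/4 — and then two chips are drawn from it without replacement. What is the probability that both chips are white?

999/3080

From Box A: P(both white) = (4/8)(3/7) = 3/14.
From Box B: P(both white) = (9/11)(8/10) = 36/55.
Total probability = (3/4)(3/14) + (1/4)(36/55) = 999/3080.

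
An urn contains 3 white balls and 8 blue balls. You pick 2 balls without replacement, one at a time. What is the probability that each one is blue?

28/55

P(every draw is blue) = 8/11 × 7/10 = 56/110 = 28/55.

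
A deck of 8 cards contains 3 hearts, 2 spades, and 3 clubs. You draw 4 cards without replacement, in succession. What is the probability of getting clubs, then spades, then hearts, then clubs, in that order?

Each draw changes the counts, so multiply the conditional probabilities along the sequence:
P = 3/8 × 2/7 × 3/6 × 2/5 = 36/1680 = 3/140.

3/140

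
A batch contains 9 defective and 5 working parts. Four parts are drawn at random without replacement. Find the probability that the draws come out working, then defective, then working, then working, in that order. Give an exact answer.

45/2002

Multiply the probability of each draw given the previous ones:
P = 5/14 × 9/13 × 4/12 × 3/11 = 540/24024 = 45/2002.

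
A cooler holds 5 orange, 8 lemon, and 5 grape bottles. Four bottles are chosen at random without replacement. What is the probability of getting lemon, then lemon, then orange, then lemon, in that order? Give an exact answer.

Each draw changes the counts, so multiply the conditional probabilities along the sequence:
P = 8/18 × 7/17 × 5/16 × 6/15 = 1680/73440 = 7/306.

7/306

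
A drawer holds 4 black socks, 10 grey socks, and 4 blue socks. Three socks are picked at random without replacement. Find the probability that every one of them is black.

P(all black) = 4/18 × 3/17 × 2/16 = 24/4896 = 1/204.

1/204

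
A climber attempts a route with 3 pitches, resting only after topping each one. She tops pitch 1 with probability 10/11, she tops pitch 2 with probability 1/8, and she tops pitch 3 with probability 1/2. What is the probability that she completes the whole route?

Multiplying along the chain,
P = 10/11 × 1/8 × 1/2 = 10/176 = 5/88.

5/88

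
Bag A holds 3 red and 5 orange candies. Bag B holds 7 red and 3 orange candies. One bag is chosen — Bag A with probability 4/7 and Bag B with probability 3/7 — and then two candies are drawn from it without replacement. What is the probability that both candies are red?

64/245

From Bag A: P(both red) = (3/8)(2/7) = 3/28.
From Bag B: P(both red) = (7/10)(6/9) = 7/15.
Total probability = (4/7)(3/28) + (3/7)(7/15) = 64/245.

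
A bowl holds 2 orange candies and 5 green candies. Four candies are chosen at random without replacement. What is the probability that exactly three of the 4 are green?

One ordering (green drawn first) has probability 5/7 × 4/6 × 3/5 × 2/4 = 120/840 = 1/7.
There are C(4,3) = 4 such orderings, each equally likely, so P = 4 × 1/7 = 4/7.

4/7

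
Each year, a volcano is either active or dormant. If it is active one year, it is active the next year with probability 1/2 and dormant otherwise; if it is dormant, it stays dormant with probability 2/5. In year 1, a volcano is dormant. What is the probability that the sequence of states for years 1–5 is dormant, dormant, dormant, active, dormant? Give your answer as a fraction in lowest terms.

Year 1 is given. For each transition, use the conditional probability from the current state:
P(dormant | dormant) = 2/5; P(dormant | dormant) = 2/5; P(active | dormant) = 3/5; P(dormant | active) = 1/2.
P = 2/5 × 2/5 × 3/5 × 1/2 = 12/250 = 6/125.

6/125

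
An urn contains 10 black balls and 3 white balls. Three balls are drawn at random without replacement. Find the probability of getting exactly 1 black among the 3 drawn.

One ordering (black drawn first) has probability 10/13 × 3/12 × 2/11 = 60/1716 = 5/143.
There are C(3,1) = 3 such orderings, each equally likely, so P = 3 × 5/143 = 15/143.

15/143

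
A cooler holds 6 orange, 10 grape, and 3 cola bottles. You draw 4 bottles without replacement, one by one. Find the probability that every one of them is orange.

P(all orange) = 6/19 × 5/18 × 4/17 × 3/16 = 360/93024 = 5/1292.

5/1292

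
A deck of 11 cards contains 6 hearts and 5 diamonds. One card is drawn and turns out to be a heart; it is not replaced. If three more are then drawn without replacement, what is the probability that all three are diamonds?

1/12

With the first card removed, 5 diamonds remain out of 10.
P = 5/10 × 4/9 × 3/8 = 60/720 = 1/12.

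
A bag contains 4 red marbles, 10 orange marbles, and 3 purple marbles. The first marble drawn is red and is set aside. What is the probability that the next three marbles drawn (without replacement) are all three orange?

3/14

With the first marble removed, 10 orange remain out of 16.
P = 10/16 × 9/15 × 8/14 = 720/3360 = 3/14.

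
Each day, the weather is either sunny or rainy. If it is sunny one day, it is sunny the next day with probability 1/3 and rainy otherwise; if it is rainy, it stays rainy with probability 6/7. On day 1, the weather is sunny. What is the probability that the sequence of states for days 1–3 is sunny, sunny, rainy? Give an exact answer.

2/9

Day 1 is given. For each transition, use the conditional probability from the current state:
P(sunny | sunny) = 1/3; P(rainy | sunny) = 2/3.
P = 1/3 × 2/3 = 2/9.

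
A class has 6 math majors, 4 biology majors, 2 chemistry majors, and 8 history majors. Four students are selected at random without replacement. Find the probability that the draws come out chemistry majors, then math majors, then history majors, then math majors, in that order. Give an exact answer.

4/969

Each draw changes the counts, so multiply the conditional probabilities along the sequence:
P = 2/20 × 6/19 × 8/18 × 5/17 = 480/116280 = 4/969.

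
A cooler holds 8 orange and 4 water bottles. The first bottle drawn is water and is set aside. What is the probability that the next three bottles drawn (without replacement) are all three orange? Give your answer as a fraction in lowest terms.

With the first bottle removed, 8 orange remain out of 11.
P = 8/11 × 7/10 × 6/9 = 336/990 = 56/165.

56/165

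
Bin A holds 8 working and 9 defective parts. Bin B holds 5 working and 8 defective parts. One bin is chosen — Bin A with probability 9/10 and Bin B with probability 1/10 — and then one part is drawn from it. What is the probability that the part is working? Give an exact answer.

From Bin A: P(working) = 8/17.
From Bin B: P(working) = 5/13.
Total probability = (9/10)(8/17) + (1/10)(5/13) = 1021/2210.

1021/2210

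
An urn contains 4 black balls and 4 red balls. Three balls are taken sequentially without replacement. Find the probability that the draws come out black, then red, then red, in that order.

Multiply the probability of each draw given the previous ones:
P = 4/8 × 4/7 × 3/6 = 48/336 = 1/7.

1/7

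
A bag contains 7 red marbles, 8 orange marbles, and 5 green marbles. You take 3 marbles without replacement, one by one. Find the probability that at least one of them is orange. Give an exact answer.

P(no orange) = 12/20 × 11/19 × 10/18 = 1320/6840 = 11/57.
P(at least one) = 1 − 11/57 = 46/57.

46/57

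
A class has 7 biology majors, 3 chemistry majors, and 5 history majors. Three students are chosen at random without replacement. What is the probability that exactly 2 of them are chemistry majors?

One ordering (chemistry majors drawn first) has probability 3/15 × 2/14 × 12/13 = 72/2730 = 12/455.
There are C(3,2) = 3 such orderings, each equally likely, so P = 3 × 12/455 = 36/455.

36/455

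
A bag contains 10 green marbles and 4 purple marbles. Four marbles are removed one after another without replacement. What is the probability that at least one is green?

P(no green) = 4/14 × 3/13 × 2/12 × 1/11 = 24/24024 = 1/1001.
P(at least one) = 1 − 1/1001 = 1000/1001.

1000/1001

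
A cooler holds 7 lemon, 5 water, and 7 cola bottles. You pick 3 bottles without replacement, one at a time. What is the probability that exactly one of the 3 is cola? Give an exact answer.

154/323

One ordering (cola drawn first) has probability 7/19 × 12/18 × 11/17 = 924/5814 = 154/969.
There are C(3,1) = 3 such orderings, each equally likely, so P = 3 × 154/969 = 154/323.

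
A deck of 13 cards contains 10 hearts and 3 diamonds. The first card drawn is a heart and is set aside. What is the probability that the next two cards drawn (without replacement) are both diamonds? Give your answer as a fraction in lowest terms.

With the first card removed, 3 diamonds remain out of 12.
P = 3/12 × 2/11 = 6/132 = 1/22.

1/22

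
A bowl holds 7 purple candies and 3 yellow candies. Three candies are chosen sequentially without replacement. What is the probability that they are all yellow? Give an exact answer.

1/120

P = 3/10 × 2/9 × 1/8 = 6/720 = 1/120.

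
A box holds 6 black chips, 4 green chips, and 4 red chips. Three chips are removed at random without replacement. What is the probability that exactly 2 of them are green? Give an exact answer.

One ordering (green drawn first) has probability 4/14 × 3/13 × 10/12 = 120/2184 = 5/91.
There are C(3,2) = 3 such orderings, each equally likely, so P = 3 × 5/91 = 15/91.

15/91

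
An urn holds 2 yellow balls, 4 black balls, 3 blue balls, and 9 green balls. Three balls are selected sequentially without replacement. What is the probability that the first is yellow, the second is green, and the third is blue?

3/272

Multiply the probability of each draw given the previous ones:
P = 2/18 × 9/17 × 3/16 = 54/4896 = 3/272.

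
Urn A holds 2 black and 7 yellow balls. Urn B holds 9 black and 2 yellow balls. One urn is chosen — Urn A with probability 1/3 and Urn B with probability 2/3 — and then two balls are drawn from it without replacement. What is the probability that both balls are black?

2647/5940

From Urn A: P(both black) = (2/9)(1/8) = 1/36.
From Urn B: P(both black) = (9/11)(8/10) = 36/55.
Total probability = (1/3)(1/36) + (2/3)(36/55) = 2647/5940.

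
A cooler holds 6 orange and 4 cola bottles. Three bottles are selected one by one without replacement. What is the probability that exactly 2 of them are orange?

One ordering (orange drawn first) has probability 6/10 × 5/9 × 4/8 = 120/720 = 1/6.
There are C(3,2) = 3 such orderings, each equally likely, so P = 3 × 1/6 = 1/2.

1/2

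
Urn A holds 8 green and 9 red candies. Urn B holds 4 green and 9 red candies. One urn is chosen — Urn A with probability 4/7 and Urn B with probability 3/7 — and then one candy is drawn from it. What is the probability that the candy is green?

620/1547

From Urn A: P(green) = 8/17.
From Urn B: P(green) = 4/13.
Total probability = (4/7)(8/17) + (3/7)(4/13) = 620/1547.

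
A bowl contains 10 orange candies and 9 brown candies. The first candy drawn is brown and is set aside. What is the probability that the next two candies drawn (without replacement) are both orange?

5/17

After the first draw, 10 of the remaining 18 candies are orange.
P = 10/18 × 9/17 = 90/306 = 5/17.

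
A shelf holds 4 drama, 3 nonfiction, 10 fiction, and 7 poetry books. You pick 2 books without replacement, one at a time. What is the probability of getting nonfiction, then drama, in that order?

1/46

Multiply the probability of each draw given the previous ones:
P = 3/24 × 4/23 = 12/552 = 1/46.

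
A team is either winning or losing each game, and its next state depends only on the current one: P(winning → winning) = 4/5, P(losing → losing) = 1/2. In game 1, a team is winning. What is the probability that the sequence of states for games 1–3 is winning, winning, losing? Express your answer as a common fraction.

Game 1 is given. For each transition, use the conditional probability from the current state:
P(winning | winning) = 4/5; P(losing | winning) = 1/5.
P = 4/5 × 1/5 = 4/25.

4/25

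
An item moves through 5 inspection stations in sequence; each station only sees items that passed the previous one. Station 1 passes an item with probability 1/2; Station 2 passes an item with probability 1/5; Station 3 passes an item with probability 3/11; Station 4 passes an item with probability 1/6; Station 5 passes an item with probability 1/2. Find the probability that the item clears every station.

1/440

Each stage is reached only if all earlier stages succeed, so
P = 1/2 × 1/5 × 3/11 × 1/6 × 1/2 = 3/1320 = 1/440.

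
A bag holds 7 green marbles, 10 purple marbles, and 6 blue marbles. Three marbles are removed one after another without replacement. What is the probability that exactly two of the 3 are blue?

255/1771

One ordering (blue drawn first) has probability 6/23 × 5/22 × 17/21 = 510/10626 = 85/1771.
There are C(3,2) = 3 such orderings, each equally likely, so P = 3 × 85/1771 = 255/1771.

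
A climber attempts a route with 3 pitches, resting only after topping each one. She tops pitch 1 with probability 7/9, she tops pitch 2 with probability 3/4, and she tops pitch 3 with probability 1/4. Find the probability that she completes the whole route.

7/48

Multiplying along the chain,
P = 7/9 × 3/4 × 1/4 = 21/144 = 7/48.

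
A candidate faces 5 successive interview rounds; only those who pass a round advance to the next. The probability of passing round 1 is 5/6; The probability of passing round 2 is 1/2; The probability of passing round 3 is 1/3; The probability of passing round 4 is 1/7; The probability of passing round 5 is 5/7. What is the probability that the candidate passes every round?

Multiplying along the chain,
P = 5/6 × 1/2 × 1/3 × 1/7 × 5/7 = 25/1764.

25/1764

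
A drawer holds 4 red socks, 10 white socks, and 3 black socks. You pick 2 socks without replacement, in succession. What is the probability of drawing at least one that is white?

P(no white) = 7/17 × 6/16 = 42/272 = 21/136.
P(at least one) = 1 − 21/136 = 115/136.

115/136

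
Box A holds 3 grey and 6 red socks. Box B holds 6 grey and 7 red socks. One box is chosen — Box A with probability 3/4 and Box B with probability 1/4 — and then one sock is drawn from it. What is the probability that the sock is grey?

19/52

From Box A: P(grey) = 3/9.
From Box B: P(grey) = 6/13.
Total probability = (3/4)(3/9) + (1/4)(6/13) = 19/52.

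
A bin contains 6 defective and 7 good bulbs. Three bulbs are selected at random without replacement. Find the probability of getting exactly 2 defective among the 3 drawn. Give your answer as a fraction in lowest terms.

One ordering (defective drawn first) has probability 6/13 × 5/12 × 7/11 = 210/1716 = 35/286.
There are C(3,2) = 3 such orderings, each equally likely, so P = 3 × 35/286 = 105/286.

105/286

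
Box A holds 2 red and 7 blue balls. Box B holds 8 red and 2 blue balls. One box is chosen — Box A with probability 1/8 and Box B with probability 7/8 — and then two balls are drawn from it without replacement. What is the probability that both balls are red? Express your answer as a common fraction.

263/480

From Box A: P(both red) = (2/9)(1/8) = 1/36.
From Box B: P(both red) = (8/10)(7/9) = 28/45.
Total probability = (1/8)(1/36) + (7/8)(28/45) = 263/480.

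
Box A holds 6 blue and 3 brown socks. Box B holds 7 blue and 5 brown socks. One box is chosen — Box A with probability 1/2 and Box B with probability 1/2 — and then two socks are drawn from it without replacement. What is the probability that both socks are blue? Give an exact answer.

97/264

From Box A: P(both blue) = (6/9)(5/8) = 5/12.
From Box B: P(both blue) = (7/12)(6/11) = 7/22.
Total probability = (1/2)(5/12) + (1/2)(7/22) = 97/264.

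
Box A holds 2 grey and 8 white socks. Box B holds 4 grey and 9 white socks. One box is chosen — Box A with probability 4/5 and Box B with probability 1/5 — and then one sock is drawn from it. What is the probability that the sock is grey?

72/325

From Box A: P(grey) = 2/10.
From Box B: P(grey) = 4/13.
Total probability = (4/5)(2/10) + (1/5)(4/13) = 72/325.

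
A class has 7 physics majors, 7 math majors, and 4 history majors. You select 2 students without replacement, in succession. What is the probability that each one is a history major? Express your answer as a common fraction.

2/51

P = 4/18 × 3/17 = 12/306 = 2/51.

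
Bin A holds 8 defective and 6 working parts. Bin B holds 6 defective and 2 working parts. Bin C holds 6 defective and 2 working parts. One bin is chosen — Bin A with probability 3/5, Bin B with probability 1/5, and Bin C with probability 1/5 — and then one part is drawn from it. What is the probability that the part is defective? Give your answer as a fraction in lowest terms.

From Bin A: P(defective) = 8/14.
From Bin B: P(defective) = 6/8.
From Bin C: P(defective) = 6/8.
Total probability = (3/5)(8/14) + (1/5)(6/8) + (1/5)(6/8) = 9/14.

9/14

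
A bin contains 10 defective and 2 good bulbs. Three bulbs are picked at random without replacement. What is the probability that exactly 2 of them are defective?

9/22

One ordering (defective drawn first) has probability 10/12 × 9/11 × 2/10 = 180/1320 = 3/22.
There are C(3,2) = 3 such orderings, each equally likely, so P = 3 × 3/22 = 9/22.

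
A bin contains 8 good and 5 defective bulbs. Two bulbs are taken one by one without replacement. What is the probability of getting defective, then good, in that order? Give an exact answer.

Chain rule:
P = 5/13 × 8/12 = 40/156 = 10/39.

10/39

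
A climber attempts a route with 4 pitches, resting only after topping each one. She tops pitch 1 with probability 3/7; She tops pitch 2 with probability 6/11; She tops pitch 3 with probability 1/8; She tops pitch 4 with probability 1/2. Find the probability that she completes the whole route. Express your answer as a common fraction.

9/616

Each stage is reached only if all earlier stages succeed, so
P = 3/7 × 6/11 × 1/8 × 1/2 = 18/1232 = 9/616.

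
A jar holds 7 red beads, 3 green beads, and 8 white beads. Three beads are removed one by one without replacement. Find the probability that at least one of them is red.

217/272

P(no red) = 11/18 × 10/17 × 9/16 = 990/4896 = 55/272.
P(at least one) = 1 − 55/272 = 217/272.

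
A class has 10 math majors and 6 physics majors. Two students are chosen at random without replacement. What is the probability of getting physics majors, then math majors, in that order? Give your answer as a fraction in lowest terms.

1/4

Multiply the probability of each draw given the previous ones:
P = 6/16 × 10/15 = 60/240 = 1/4.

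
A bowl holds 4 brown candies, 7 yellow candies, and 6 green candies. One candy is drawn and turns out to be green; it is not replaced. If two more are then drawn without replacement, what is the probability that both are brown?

1/20

After the first draw, 4 of the remaining 16 candies are brown.
P = 4/16 × 3/15 = 12/240 = 1/20.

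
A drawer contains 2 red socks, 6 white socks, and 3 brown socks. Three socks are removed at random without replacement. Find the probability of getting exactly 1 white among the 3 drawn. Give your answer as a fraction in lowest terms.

4/11

One ordering (white drawn first) has probability 6/11 × 5/10 × 4/9 = 120/990 = 4/33.
There are C(3,1) = 3 such orderings, each equally likely, so P = 3 × 4/33 = 4/11.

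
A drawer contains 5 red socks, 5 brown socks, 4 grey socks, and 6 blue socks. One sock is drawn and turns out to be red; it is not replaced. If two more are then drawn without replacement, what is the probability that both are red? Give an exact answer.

2/57

With the first sock removed, 4 red remain out of 19.
P = 4/19 × 3/18 = 12/342 = 2/57.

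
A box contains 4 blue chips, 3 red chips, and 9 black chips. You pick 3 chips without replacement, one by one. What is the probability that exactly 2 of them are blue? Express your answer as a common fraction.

One ordering (blue drawn first) has probability 4/16 × 3/15 × 12/14 = 144/3360 = 3/70.
There are C(3,2) = 3 such orderings, each equally likely, so P = 3 × 3/70 = 9/70.

9/70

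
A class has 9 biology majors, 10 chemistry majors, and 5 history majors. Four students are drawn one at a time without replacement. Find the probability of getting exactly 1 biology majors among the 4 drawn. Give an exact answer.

One ordering (a biology major drawn first) has probability 9/24 × 15/23 × 14/22 × 13/21 = 24570/255024 = 195/2024.
There are C(4,1) = 4 such orderings, each equally likely, so P = 4 × 195/2024 = 195/506.

195/506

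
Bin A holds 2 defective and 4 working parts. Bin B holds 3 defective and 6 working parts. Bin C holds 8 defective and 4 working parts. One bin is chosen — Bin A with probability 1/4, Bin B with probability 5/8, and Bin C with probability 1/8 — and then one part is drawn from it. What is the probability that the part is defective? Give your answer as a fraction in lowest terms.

3/8

From Bin A: P(defective) = 2/6.
From Bin B: P(defective) = 3/9.
From Bin C: P(defective) = 8/12.
Total probability = (1/4)(2/6) + (5/8)(3/9) + (1/8)(8/12) = 3/8.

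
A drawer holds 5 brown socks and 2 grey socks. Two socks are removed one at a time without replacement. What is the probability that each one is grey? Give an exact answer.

P(every draw is grey) = 2/7 × 1/6 = 2/42 = 1/21.

1/21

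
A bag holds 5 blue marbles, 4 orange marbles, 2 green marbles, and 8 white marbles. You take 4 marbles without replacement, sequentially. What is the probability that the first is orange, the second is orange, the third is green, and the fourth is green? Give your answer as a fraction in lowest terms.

Multiply the probability of each draw given the previous ones:
P = 4/19 × 3/18 × 2/17 × 1/16 = 24/93024 = 1/3876.

1/3876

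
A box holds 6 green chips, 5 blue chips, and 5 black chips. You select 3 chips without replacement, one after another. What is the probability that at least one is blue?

P(no blue) = 11/16 × 10/15 × 9/14 = 990/3360 = 33/112.
P(at least one) = 1 − 33/112 = 79/112.

79/112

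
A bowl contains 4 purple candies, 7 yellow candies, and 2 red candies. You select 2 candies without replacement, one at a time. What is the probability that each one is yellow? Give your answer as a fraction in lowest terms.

P = 7/13 × 6/12 = 42/156 = 7/26.

7/26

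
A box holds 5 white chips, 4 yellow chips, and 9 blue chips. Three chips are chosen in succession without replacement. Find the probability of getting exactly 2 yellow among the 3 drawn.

7/68

One ordering (yellow drawn first) has probability 4/18 × 3/17 × 14/16 = 168/4896 = 7/204.
There are C(3,2) = 3 such orderings, each equally likely, so P = 3 × 7/204 = 7/68.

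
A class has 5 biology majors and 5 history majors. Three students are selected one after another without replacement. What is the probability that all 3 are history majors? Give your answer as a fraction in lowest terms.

P(all history majors) = 5/10 × 4/9 × 3/8 = 60/720 = 1/12.

1/12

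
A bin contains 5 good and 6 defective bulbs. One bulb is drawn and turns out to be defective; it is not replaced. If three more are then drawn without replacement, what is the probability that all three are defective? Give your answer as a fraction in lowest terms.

1/12

With the first bulb removed, 5 defective remain out of 10.
P = 5/10 × 4/9 × 3/8 = 60/720 = 1/12.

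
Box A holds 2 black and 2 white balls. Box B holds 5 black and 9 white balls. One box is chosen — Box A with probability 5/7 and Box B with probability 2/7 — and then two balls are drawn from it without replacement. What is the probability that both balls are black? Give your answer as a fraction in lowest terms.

From Box A: P(both black) = (2/4)(1/3) = 1/6.
From Box B: P(both black) = (5/14)(4/13) = 10/91.
Total probability = (5/7)(1/6) + (2/7)(10/91) = 575/3822.

575/3822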